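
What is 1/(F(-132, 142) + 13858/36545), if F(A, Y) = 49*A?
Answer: -36545/236359202 ≈ -0.00015462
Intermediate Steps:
1/(F(-132, 142) + 13858/36545) = 1/(49*(-132) + 13858/36545) = 1/(-6468 + 13858*(1/36545)) = 1/(-6468 + 13858/36545) = 1/(-236359202/36545) = -36545/236359202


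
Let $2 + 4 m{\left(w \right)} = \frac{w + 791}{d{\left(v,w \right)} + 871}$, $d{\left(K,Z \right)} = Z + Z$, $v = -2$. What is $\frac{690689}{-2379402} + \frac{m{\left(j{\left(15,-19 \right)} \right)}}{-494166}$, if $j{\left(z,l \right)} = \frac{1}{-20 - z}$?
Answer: $- \frac{128447974916621}{442500097699476} \approx -0.29028$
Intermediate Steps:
$d{\left(K,Z \right)} = 2 Z$
$m{\left(w \right)} = - \frac{1}{2} + \frac{791 + w}{4 \left(871 + 2 w\right)}$ ($m{\left(w \right)} = - \frac{1}{2} + \frac{\left(w + 791\right) \frac{1}{2 w + 871}}{4} = - \frac{1}{2} + \frac{\left(791 + w\right) \frac{1}{871 + 2 w}}{4} = - \frac{1}{2} + \frac{\frac{1}{871 + 2 w} \left(791 + w\right)}{4} = - \frac{1}{2} + \frac{791 + w}{4 \left(871 + 2 w\right)}$)
$\frac{690689}{-2379402} + \frac{m{\left(j{\left(15,-19 \right)} \right)}}{-494166} = \frac{690689}{-2379402} + \frac{\frac{3}{4} \frac{1}{871 + 2 \left(- \frac{1}{20 + 15}\right)} \left(-317 - - \frac{1}{20 + 15}\right)}{-494166} = 690689 \left(- \frac{1}{2379402}\right) + \frac{3 \left(-317 - - \frac{1}{35}\right)}{4 \left(871 + 2 \left(- \frac{1}{35}\right)\right)} \left(- \frac{1}{494166}\right) = - \frac{690689}{2379402} + \frac{3 \left(-317 - \left(-1\right) \frac{1}{35}\right)}{4 \left(871 + 2 \left(\left(-1\right) \frac{1}{35}\right)\right)} \left(- \frac{1}{494166}\right) = - \frac{690689}{2379402} + \frac{3 \left(-317 - - \frac{1}{35}\right)}{4 \left(871 + 2 \left(- \frac{1}{35}\right)\right)} \left(- \frac{1}{494166}\right) = - \frac{690689}{2379402} + \frac{3 \left(-317 + \frac{1}{35}\right)}{4 \left(871 - \frac{2}{35}\right)} \left(- \frac{1}{494166}\right) = - \frac{690689}{2379402} + \frac{3}{4} \frac{1}{\frac{30483}{35}} \left(- \frac{11094}{35}\right) \left(- \frac{1}{494166}\right) = - \frac{690689}{2379402} + \frac{3}{4} \cdot \frac{35}{30483} \left(- \frac{11094}{35}\right) \left(- \frac{1}{494166}\right) = - \frac{690689}{2379402} - - \frac{1849}{3347480484} = - \frac{690689}{2379402} + \frac{1849}{3347480484} = - \frac{128447974916621}{442500097699476}$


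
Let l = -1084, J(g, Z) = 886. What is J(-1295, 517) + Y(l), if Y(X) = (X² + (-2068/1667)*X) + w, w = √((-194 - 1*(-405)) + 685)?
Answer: 1962537026/1667 + 8*√14 ≈ 1.1773e+6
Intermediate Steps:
w = 8*√14 (w = √((-194 + 405) + 685) = √(211 + 685) = √896 = 8*√14 ≈ 29.933)
Y(X) = X² + 8*√14 - 2068*X/1667 (Y(X) = (X² + (-2068/1667)*X) + 8*√14 = (X² + (-2068*1/1667)*X) + 8*√14 = (X² - 2068*X/1667) + 8*√14 = X² + 8*√14 - 2068*X/1667)
J(-1295, 517) + Y(l) = 886 + ((-1084)² + 8*√14 - 2068/1667*(-1084)) = 886 + (1175056 + 8*√14 + 2241712/1667) = 886 + (1961060064/1667 + 8*√14) = 1962537026/1667 + 8*√14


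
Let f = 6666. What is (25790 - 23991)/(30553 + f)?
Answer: 257/5317 ≈ 0.048336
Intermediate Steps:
(25790 - 23991)/(30553 + f) = (25790 - 23991)/(30553 + 6666) = 1799/37219 = 1799*(1/37219) = 257/5317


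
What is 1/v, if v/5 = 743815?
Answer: 1/3719075 ≈ 2.6888e-7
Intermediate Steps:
v = 3719075 (v = 5*743815 = 3719075)
1/v = 1/3719075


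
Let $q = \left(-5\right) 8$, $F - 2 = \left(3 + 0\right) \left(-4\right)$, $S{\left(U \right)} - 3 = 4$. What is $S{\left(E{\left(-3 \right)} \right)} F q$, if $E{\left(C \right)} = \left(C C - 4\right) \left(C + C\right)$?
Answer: $2800$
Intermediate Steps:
$E{\left(C \right)} = 2 C \left(-4 + C^{2}\right)$ ($E{\left(C \right)} = \left(C^{2} - 4\right) 2 C = \left(-4 + C^{2}\right) 2 C = 2 C \left(-4 + C^{2}\right)$)
$S{\left(U \right)} = 7$ ($S{\left(U \right)} = 3 + 4 = 7$)
$F = -10$ ($F = 2 + \left(3 + 0\right) \left(-4\right) = 2 + 3 \left(-4\right) = 2 - 12 = -10$)
$q = -40$
$S{\left(E{\left(-3 \right)} \right)} F q = 7 \left(-10\right) \left(-40\right) = \left(-70\right) \left(-40\right) = 2800$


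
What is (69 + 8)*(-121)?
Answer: -9317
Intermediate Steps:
(69 + 8)*(-121) = 77*(-121) = -9317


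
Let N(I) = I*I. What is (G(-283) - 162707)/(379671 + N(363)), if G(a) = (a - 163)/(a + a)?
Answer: -23022929/72368760 ≈ -0.31813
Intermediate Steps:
N(I) = I**2
G(a) = (-163 + a)/(2*a) (G(a) = (-163 + a)/((2*a)) = (-163 + a)*(1/(2*a)) = (-163 + a)/(2*a))
(G(-283) - 162707)/(379671 + N(363)) = ((1/2)*(-163 - 283)/(-283) - 162707)/(379671 + 363**2) = ((1/2)*(-1/283)*(-446) - 162707)/(379671 + 131769) = (223/283 - 162707)/511440 = -46045858/283*1/511440 = -23022929/72368760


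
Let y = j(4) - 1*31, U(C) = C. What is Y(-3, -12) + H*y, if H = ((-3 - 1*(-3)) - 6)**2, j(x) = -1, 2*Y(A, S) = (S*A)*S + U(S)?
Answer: -1374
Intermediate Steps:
Y(A, S) = S/2 + A*S**2/2 (Y(A, S) = ((S*A)*S + S)/2 = ((A*S)*S + S)/2 = (A*S**2 + S)/2 = (S + A*S**2)/2 = S/2 + A*S**2/2)
y = -32 (y = -1 - 1*31 = -1 - 31 = -32)
H = 36 (H = ((-3 + 3) - 6)**2 = (0 - 6)**2 = (-6)**2 = 36)
Y(-3, -12) + H*y = (1/2)*(-12)*(1 - 3*(-12)) + 36*(-32) = (1/2)*(-12)*(1 + 36) - 1152 = (1/2)*(-12)*37 - 1152 = -222 - 1152 = -1374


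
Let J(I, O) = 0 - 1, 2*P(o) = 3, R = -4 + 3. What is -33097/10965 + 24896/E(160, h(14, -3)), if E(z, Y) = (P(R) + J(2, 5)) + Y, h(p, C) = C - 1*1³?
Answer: -546200959/76755 ≈ -7116.2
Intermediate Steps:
R = -1
P(o) = 3/2 (P(o) = (½)*3 = 3/2)
J(I, O) = -1
h(p, C) = -1 + C (h(p, C) = C - 1*1 = C - 1 = -1 + C)
E(z, Y) = ½ + Y (E(z, Y) = (3/2 - 1) + Y = ½ + Y)
-33097/10965 + 24896/E(160, h(14, -3)) = -33097/10965 + 24896/(½ + (-1 - 3)) = -33097*1/10965 + 24896/(½ - 4) = -33097/10965 + 24896/(-7/2) = -33097/10965 + 24896*(-2/7) = -33097/10965 - 49792/7 = -546200959/76755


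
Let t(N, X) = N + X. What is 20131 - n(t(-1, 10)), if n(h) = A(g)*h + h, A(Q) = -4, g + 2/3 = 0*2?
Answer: 20158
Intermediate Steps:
g = -2/3 (g = -2/3 + 0*2 = -2/3 + 0 = -2/3 ≈ -0.66667)
n(h) = -3*h (n(h) = -4*h + h = -3*h)
20131 - n(t(-1, 10)) = 20131 - (-3)*(-1 + 10) = 20131 - (-3)*9 = 20131 - 1*(-27) = 20131 + 27 = 20158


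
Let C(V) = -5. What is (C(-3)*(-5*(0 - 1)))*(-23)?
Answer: 575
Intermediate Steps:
(C(-3)*(-5*(0 - 1)))*(-23) = -(-25)*(0 - 1)*(-23) = -(-25)*(-1)*(-23) = -5*5*(-23) = -25*(-23) = 575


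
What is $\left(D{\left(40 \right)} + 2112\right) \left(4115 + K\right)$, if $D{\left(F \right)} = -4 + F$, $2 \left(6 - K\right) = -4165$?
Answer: $13325118$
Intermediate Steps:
$K = \frac{4177}{2}$ ($K = 6 - - \frac{4165}{2} = 6 + \frac{4165}{2} = \frac{4177}{2} \approx 2088.5$)
$\left(D{\left(40 \right)} + 2112\right) \left(4115 + K\right) = \left(\left(-4 + 40\right) + 2112\right) \left(4115 + \frac{4177}{2}\right) = \left(36 + 2112\right) \frac{12407}{2} = 2148 \cdot \frac{12407}{2} = 13325118$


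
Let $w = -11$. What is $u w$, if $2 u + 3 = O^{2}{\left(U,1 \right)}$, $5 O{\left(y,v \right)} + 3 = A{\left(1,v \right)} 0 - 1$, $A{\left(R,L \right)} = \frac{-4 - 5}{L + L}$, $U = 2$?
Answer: $\frac{649}{50} \approx 12.98$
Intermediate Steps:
$A{\left(R,L \right)} = - \frac{9}{2 L}$
$O{\left(y,v \right)} = - \frac{4}{5}$ ($O{\left(y,v \right)} = - \frac{3}{5} + \frac{- \frac{9}{2 v} 0 - 1}{5} = - \frac{3}{5} + \frac{0 - 1}{5} = - \frac{3}{5} + \frac{1}{5} \left(-1\right) = - \frac{3}{5} - \frac{1}{5} = - \frac{4}{5}$)
$u = - \frac{59}{50}$ ($u = - \frac{3}{2} + \frac{\left(- \frac{4}{5}\right)^{2}}{2} = - \frac{3}{2} + \frac{1}{2} \cdot \frac{16}{25} = - \frac{3}{2} + \frac{8}{25} = - \frac{59}{50} \approx -1.18$)
$u w = \left(- \frac{59}{50}\right) \left(-11\right) = \frac{649}{50}$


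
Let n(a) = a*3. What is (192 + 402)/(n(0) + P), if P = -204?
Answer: -99/34 ≈ -2.9118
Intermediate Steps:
n(a) = 3*a
(192 + 402)/(n(0) + P) = (192 + 402)/(3*0 - 204) = 594/(0 - 204) = 594/(-204) = 594*(-1/204) = -99/34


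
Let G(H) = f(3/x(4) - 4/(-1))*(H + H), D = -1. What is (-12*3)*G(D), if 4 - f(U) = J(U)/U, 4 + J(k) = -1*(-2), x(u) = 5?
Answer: 7344/23 ≈ 319.30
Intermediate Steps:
J(k) = -2 (J(k) = -4 - 1*(-2) = -4 + 2 = -2)
f(U) = 4 + 2/U (f(U) = 4 - (-2)/U = 4 + 2/U)
G(H) = 204*H/23 (G(H) = (4 + 2/(3/5 - 4/(-1)))*(H + H) = (4 + 2/(3*(⅕) - 4*(-1)))*(2*H) = (4 + 2/(⅗ + 4))*(2*H) = (4 + 2/(23/5))*(2*H) = (4 + 2*(5/23))*(2*H) = (4 + 10/23)*(2*H) = 102*(2*H)/23 = 204*H/23)
(-12*3)*G(D) = (-12*3)*((204/23)*(-1)) = -36*(-204/23) = 7344/23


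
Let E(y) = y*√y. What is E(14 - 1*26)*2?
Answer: -48*I*√3 ≈ -83.138*I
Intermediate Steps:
E(y) = y^(3/2)
E(14 - 1*26)*2 = (14 - 1*26)^(3/2)*2 = (14 - 26)^(3/2)*2 = (-12)^(3/2)*2 = -24*I*√3*2 = -48*I*√3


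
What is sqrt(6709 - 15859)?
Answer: 5*I*sqrt(366) ≈ 95.656*I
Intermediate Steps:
sqrt(6709 - 15859) = sqrt(-9150) = 5*I*sqrt(366)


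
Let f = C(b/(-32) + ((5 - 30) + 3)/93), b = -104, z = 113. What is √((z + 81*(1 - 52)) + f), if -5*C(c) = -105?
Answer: I*√3997 ≈ 63.222*I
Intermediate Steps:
C(c) = 21 (C(c) = -⅕*(-105) = 21)
f = 21
√((z + 81*(1 - 52)) + f) = √((113 + 81*(1 - 52)) + 21) = √((113 + 81*(-51)) + 21) = √((113 - 4131) + 21) = √(-4018 + 21) = √(-3997) = I*√3997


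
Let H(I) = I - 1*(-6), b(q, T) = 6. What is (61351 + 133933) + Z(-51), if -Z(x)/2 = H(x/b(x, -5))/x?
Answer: 9959479/51 ≈ 1.9528e+5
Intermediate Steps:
H(I) = 6 + I (H(I) = I + 6 = 6 + I)
Z(x) = -2*(6 + x/6)/x
(61351 + 133933) + Z(-51) = (61351 + 133933) + (⅓)*(-36 - 1*(-51))/(-51) = 195284 + (⅓)*(-1/51)*(-36 + 51) = 195284 + (⅓)*(-1/51)*15 = 195284 - 5/51 = 9959479/51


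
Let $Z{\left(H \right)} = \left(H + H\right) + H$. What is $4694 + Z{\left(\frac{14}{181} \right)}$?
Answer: $\frac{849656}{181} \approx 4694.2$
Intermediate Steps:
$Z{\left(H \right)} = 3 H$ ($Z{\left(H \right)} = 2 H + H = 3 H$)
$4694 + Z{\left(\frac{14}{181} \right)} = 4694 + 3 \cdot \frac{14}{181} = 4694 + \frac{42}{181} = \frac{849656}{181}$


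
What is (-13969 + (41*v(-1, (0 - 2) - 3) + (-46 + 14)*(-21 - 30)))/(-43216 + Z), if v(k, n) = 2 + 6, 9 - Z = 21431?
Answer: 4003/21546 ≈ 0.18579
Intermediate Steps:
Z = -21422 (Z = 9 - 1*21431 = 9 - 21431 = -21422)
v(k, n) = 8
(-13969 + (41*v(-1, (0 - 2) - 3) + (-46 + 14)*(-21 - 30)))/(-43216 + Z) = (-13969 + (41*8 + (-46 + 14)*(-21 - 30)))/(-43216 - 21422) = (-13969 + (328 - 32*(-51)))/(-64638) = (-13969 + (328 + 1632))*(-1/64638) = (-13969 + 1960)*(-1/64638) = -12009*(-1/64638) = 4003/21546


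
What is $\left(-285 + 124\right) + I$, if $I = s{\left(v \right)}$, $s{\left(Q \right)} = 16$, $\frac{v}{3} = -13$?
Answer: $-145$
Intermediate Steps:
$v = -39$ ($v = 3 \left(-13\right) = -39$)
$I = 16$
$\left(-285 + 124\right) + I = \left(-285 + 124\right) + 16 = -161 + 16 = -145$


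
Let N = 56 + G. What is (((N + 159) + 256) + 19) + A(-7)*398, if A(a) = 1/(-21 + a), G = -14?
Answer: 6465/14 ≈ 461.79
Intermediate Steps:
N = 42 (N = 56 - 14 = 42)
(((N + 159) + 256) + 19) + A(-7)*398 = (((42 + 159) + 256) + 19) + 398/(-21 - 7) = ((201 + 256) + 19) + 398/(-28) = (457 + 19) - 1/28*398 = 476 - 199/14 = 6465/14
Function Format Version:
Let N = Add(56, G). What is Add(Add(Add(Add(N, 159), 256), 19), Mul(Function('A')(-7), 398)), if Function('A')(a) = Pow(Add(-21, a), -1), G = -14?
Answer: Rational(6465, 14) ≈ 461.79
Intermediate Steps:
N = 42 (N = Add(56, -14) = 42)
Add(Add(Add(Add(N, 159), 256), 19), Mul(Function('A')(-7), 398)) = Add(Add(Add(Add(42, 159), 256), 19), Mul(Pow(Add(-21, -7), -1), 398)) = Add(Add(Add(201, 256), 19), Mul(Pow(-28, -1), 398)) = Add(Add(457, 19), Mul(Rational(-1, 28), 398)) = Add(476, Rational(-199, 14)) = Rational(6465, 14)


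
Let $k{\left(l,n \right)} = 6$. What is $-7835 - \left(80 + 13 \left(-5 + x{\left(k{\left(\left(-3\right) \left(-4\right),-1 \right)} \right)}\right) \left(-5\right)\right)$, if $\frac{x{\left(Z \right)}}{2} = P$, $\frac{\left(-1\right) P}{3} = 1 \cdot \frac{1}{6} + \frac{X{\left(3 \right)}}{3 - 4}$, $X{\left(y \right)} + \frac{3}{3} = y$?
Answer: $-7525$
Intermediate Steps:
$X{\left(y \right)} = -1 + y$
$P = \frac{11}{2}$ ($P = - 3 \left(1 \cdot \frac{1}{6} + \frac{-1 + 3}{3 - 4}\right) = - 3 \left(1 \cdot \frac{1}{6} + \frac{2}{-1}\right) = - 3 \left(\frac{1}{6} + 2 \left(-1\right)\right) = - 3 \left(\frac{1}{6} - 2\right) = \left(-3\right) \left(- \frac{11}{6}\right) = \frac{11}{2} \approx 5.5$)
$x{\left(Z \right)} = 11$ ($x{\left(Z \right)} = 2 \cdot \frac{11}{2} = 11$)
$-7835 - \left(80 + 13 \left(-5 + x{\left(k{\left(\left(-3\right) \left(-4\right),-1 \right)} \right)}\right) \left(-5\right)\right) = -7835 - \left(80 + 13 \left(-5 + 11\right) \left(-5\right)\right) = -7835 - \left(80 + 13 \cdot 6 \left(-5\right)\right) = -7835 - \left(80 + 13 \left(-30\right)\right) = -7835 - \left(80 - 390\right) = -7835 - -310 = -7835 + 310 = -7525$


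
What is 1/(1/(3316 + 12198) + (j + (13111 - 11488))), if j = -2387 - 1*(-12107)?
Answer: 15514/175975303 ≈ 8.8160e-5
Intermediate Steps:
j = 9720 (j = -2387 + 12107 = 9720)
1/(1/(3316 + 12198) + (j + (13111 - 11488))) = 1/(1/(3316 + 12198) + (9720 + (13111 - 11488))) = 1/(1/15514 + (9720 + 1623)) = 1/(1/15514 + 11343) = 1/(175975303/15514) = 15514/175975303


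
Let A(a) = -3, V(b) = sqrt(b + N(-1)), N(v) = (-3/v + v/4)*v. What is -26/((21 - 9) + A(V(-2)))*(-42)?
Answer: 364/3 ≈ 121.33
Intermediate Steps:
N(v) = v*(-3/v + v/4) (N(v) = (-3/v + v*(1/4))*v = (-3/v + v/4)*v = v*(-3/v + v/4))
V(b) = sqrt(-11/4 + b) (V(b) = sqrt(b + (-3 + (1/4)*(-1)**2)) = sqrt(b + (-3 + (1/4)*1)) = sqrt(b + (-3 + 1/4)) = sqrt(b - 11/4) = sqrt(-11/4 + b))
-26/((21 - 9) + A(V(-2)))*(-42) = -26/((21 - 9) - 3)*(-42) = -26/(12 - 3)*(-42) = -26/9*(-42) = 364/3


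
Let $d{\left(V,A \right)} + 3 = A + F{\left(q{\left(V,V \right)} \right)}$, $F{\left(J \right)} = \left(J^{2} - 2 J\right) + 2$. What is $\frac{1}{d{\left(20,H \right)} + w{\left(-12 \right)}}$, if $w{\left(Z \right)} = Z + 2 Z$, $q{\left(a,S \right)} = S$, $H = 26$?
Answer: $\frac{1}{349} \approx 0.0028653$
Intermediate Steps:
$F{\left(J \right)} = 2 + J^{2} - 2 J$
$d{\left(V,A \right)} = -1 + A + V^{2} - 2 V$ ($d{\left(V,A \right)} = -3 + \left(A + \left(2 + V^{2} - 2 V\right)\right) = -3 + \left(2 + A + V^{2} - 2 V\right) = -1 + A + V^{2} - 2 V$)
$w{\left(Z \right)} = 3 Z$
$\frac{1}{d{\left(20,H \right)} + w{\left(-12 \right)}} = \frac{1}{\left(-1 + 26 + 20^{2} - 40\right) + 3 \left(-12\right)} = \frac{1}{\left(-1 + 26 + 400 - 40\right) - 36} = \frac{1}{385 - 36} = \frac{1}{349}$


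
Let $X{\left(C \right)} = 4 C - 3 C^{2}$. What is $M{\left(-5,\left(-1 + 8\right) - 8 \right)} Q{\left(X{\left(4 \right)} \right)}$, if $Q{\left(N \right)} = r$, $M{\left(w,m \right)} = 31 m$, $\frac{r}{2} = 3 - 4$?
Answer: $62$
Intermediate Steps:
$r = -2$ ($r = 2 \left(3 - 4\right) = 2 \left(-1\right) = -2$)
$X{\left(C \right)} = - 3 C^{2} + 4 C$
$Q{\left(N \right)} = -2$
$M{\left(-5,\left(-1 + 8\right) - 8 \right)} Q{\left(X{\left(4 \right)} \right)} = 31 \left(\left(-1 + 8\right) - 8\right) \left(-2\right) = 31 \left(7 - 8\right) \left(-2\right) = 31 \left(-1\right) \left(-2\right) = \left(-31\right) \left(-2\right) = 62$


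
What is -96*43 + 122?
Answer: -4006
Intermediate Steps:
-96*43 + 122 = -4128 + 122 = -4006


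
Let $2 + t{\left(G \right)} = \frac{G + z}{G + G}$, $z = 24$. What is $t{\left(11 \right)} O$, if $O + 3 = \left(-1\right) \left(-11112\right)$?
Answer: $- \frac{99981}{22} \approx -4544.6$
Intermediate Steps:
$O = 11109$ ($O = -3 - -11112 = -3 + 11112 = 11109$)
$t{\left(G \right)} = -2 + \frac{24 + G}{2 G}$ ($t{\left(G \right)} = -2 + \frac{G + 24}{G + G} = -2 + \frac{24 + G}{2 G}$)
$t{\left(11 \right)} O = \left(- \frac{3}{2} + \frac{12}{11}\right) 11109 = \left(- \frac{9}{22}\right) 11109 = - \frac{99981}{22}$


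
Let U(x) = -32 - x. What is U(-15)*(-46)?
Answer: 782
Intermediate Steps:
U(-15)*(-46) = (-32 - 1*(-15))*(-46) = (-32 + 15)*(-46) = -17*(-46) = 782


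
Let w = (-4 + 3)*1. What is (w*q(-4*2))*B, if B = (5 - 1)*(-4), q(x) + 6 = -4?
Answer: -160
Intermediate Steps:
q(x) = -10 (q(x) = -6 - 4 = -10)
B = -16 (B = 4*(-4) = -16)
w = -1 (w = -1*1 = -1)
(w*q(-4*2))*B = -1*(-10)*(-16) = 10*(-16) = -160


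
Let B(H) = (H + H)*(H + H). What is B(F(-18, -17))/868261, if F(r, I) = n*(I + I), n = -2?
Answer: 18496/868261 ≈ 0.021302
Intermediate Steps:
F(r, I) = -4*I (F(r, I) = -2*(I + I) = -4*I)
B(H) = 4*H² (B(H) = (2*H)*(2*H) = 4*H²)
B(F(-18, -17))/868261 = (4*(-4*(-17))²)/868261 = (4*68²)*(1/868261) = (4*4624)*(1/868261) = 18496*(1/868261) = 18496/868261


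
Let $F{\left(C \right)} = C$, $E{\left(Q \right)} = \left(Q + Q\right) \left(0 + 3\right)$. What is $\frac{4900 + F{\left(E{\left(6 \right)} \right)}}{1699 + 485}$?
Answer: $\frac{617}{273} \approx 2.2601$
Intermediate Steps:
$E{\left(Q \right)} = 6 Q$ ($E{\left(Q \right)} = 2 Q 3 = 6 Q$)
$\frac{4900 + F{\left(E{\left(6 \right)} \right)}}{1699 + 485} = \frac{4900 + 6 \cdot 6}{1699 + 485} = \frac{4900 + 36}{2184} = 4936 \cdot \frac{1}{2184} = \frac{617}{273}$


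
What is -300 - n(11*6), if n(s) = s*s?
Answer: -4656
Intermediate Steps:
n(s) = s²
-300 - n(11*6) = -300 - (11*6)² = -300 - 1*66² = -300 - 1*4356 = -300 - 4356 = -4656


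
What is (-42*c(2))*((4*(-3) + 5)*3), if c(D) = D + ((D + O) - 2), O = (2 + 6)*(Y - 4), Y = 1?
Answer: -19404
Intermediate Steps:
O = -24 (O = (2 + 6)*(1 - 4) = 8*(-3) = -24)
c(D) = -26 + 2*D (c(D) = D + ((D - 24) - 2) = D + ((-24 + D) - 2) = D + (-26 + D) = -26 + 2*D)
(-42*c(2))*((4*(-3) + 5)*3) = (-42*(-26 + 2*2))*((4*(-3) + 5)*3) = (-42*(-26 + 4))*((-12 + 5)*3) = (-42*(-22))*(-7*3) = 924*(-21) = -19404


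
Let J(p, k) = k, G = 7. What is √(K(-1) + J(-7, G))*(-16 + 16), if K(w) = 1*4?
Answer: 0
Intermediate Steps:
K(w) = 4
√(K(-1) + J(-7, G))*(-16 + 16) = √(4 + 7)*(-16 + 16) = √11*0 = 0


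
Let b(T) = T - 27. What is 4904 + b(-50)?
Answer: 4827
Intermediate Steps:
b(T) = -27 + T
4904 + b(-50) = 4904 + (-27 - 50) = 4904 - 77 = 4827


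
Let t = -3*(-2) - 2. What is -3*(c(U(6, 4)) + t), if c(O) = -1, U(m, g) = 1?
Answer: -9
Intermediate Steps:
t = 4 (t = -1*(-6) - 2 = 6 - 2 = 4)
-3*(c(U(6, 4)) + t) = -3*(-1 + 4) = -3*3 = -9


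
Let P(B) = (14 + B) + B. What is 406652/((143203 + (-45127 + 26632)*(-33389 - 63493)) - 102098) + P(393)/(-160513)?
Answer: -1368226023524/287619022405535 ≈ -0.0047571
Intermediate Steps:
P(B) = 14 + 2*B
406652/((143203 + (-45127 + 26632)*(-33389 - 63493)) - 102098) + P(393)/(-160513) = 406652/((143203 + (-45127 + 26632)*(-33389 - 63493)) - 102098) + (14 + 2*393)/(-160513) = 406652/((143203 - 18495*(-96882)) - 102098) + (14 + 786)*(-1/160513) = 406652/((143203 + 1791832590) - 102098) + 800*(-1/160513) = 406652/(1791975793 - 102098) - 800/160513 = 406652/1791873695 - 800/160513 = -1368226023524/287619022405535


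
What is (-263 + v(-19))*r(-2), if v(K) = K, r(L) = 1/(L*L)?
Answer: -141/2 ≈ -70.500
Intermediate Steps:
r(L) = L⁻² (r(L) = 1/(L²) = L⁻²)
(-263 + v(-19))*r(-2) = (-263 - 19)/(-2)² = -282*¼ = -141/2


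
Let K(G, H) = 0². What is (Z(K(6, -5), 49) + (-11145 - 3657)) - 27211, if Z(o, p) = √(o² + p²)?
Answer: -41964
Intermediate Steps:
K(G, H) = 0
(Z(K(6, -5), 49) + (-11145 - 3657)) - 27211 = (√(0² + 49²) + (-11145 - 3657)) - 27211 = (√(0 + 2401) - 14802) - 27211 = (√2401 - 14802) - 27211 = (49 - 14802) - 27211 = -14753 - 27211 = -41964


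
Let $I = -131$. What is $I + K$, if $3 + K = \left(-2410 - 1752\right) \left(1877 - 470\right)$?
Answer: $-5856068$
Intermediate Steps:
$K = -5855937$ ($K = -3 + \left(-2410 - 1752\right) \left(1877 - 470\right) = -3 - 5855934 = -5855937$)
$I + K = -131 - 5855937 = -5856068$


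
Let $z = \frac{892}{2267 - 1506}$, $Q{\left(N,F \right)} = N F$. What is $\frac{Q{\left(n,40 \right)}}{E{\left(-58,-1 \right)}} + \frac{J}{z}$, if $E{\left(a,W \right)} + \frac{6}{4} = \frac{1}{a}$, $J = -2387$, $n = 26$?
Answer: $- \frac{26707257}{9812} \approx -2721.9$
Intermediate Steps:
$Q{\left(N,F \right)} = F N$
$E{\left(a,W \right)} = - \frac{3}{2} + \frac{1}{a}$
$z = \frac{892}{761}$ ($z = \frac{892}{2267 - 1506} = \frac{892}{761} \approx 1.1721$)
$\frac{Q{\left(n,40 \right)}}{E{\left(-58,-1 \right)}} + \frac{J}{z} = \frac{40 \cdot 26}{- \frac{3}{2} + \frac{1}{-58}} - \frac{2387}{\frac{892}{761}} = \frac{1040}{- \frac{3}{2} - \frac{1}{58}} - \frac{1816507}{892} = \frac{1040}{- \frac{44}{29}} - \frac{1816507}{892} = 1040 \left(- \frac{29}{44}\right) - \frac{1816507}{892} = - \frac{7540}{11} - \frac{1816507}{892} = - \frac{26707257}{9812}$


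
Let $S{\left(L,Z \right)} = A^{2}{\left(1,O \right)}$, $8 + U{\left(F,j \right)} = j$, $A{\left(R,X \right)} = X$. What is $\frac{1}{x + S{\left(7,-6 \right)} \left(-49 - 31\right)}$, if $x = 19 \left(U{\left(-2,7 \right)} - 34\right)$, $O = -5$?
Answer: $- \frac{1}{2665} \approx -0.00037523$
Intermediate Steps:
$U{\left(F,j \right)} = -8 + j$
$S{\left(L,Z \right)} = 25$ ($S{\left(L,Z \right)} = \left(-5\right)^{2} = 25$)
$x = -665$ ($x = 19 \left(\left(-8 + 7\right) - 34\right) = 19 \left(-1 - 34\right) = 19 \left(-35\right) = -665$)
$\frac{1}{x + S{\left(7,-6 \right)} \left(-49 - 31\right)} = \frac{1}{-665 + 25 \left(-49 - 31\right)} = \frac{1}{-665 + 25 \left(-80\right)} = \frac{1}{-665 - 2000} = \frac{1}{-2665} = - \frac{1}{2665}$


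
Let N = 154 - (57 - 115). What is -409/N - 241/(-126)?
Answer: -221/13356 ≈ -0.016547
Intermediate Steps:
N = 212 (N = 154 - 1*(-58) = 154 + 58 = 212)
-409/N - 241/(-126) = -409/212 - 241/(-126) = -409*1/212 - 241*(-1/126) = -409/212 + 241/126 = -221/13356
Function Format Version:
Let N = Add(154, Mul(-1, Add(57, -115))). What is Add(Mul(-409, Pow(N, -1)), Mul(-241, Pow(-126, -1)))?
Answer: Rational(-221, 13356) ≈ -0.016547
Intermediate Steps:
N = 212 (N = Add(154, Mul(-1, -58)) = Add(154, 58) = 212)
Add(Mul(-409, Pow(N, -1)), Mul(-241, Pow(-126, -1))) = Add(Mul(-409, Pow(212, -1)), Mul(-241, Pow(-126, -1))) = Add(Mul(-409, Rational(1, 212)), Mul(-241, Rational(-1, 126))) = Add(Rational(-409, 212), Rational(241, 126)) = Rational(-221, 13356)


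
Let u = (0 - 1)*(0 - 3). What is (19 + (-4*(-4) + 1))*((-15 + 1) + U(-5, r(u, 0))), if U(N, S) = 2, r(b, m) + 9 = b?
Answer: -432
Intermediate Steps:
u = 3 (u = -1*(-3) = 3)
r(b, m) = -9 + b
(19 + (-4*(-4) + 1))*((-15 + 1) + U(-5, r(u, 0))) = (19 + (-4*(-4) + 1))*((-15 + 1) + 2) = (19 + (16 + 1))*(-14 + 2) = (19 + 17)*(-12) = 36*(-12) = -432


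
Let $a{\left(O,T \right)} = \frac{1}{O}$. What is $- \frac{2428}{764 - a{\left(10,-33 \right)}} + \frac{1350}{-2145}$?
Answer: $- \frac{4159550}{1092377} \approx -3.8078$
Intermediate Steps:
$- \frac{2428}{764 - a{\left(10,-33 \right)}} + \frac{1350}{-2145} = - \frac{2428}{764 - \frac{1}{10}} + \frac{1350}{-2145} = - \frac{2428}{764 - \frac{1}{10}} + 1350 \left(- \frac{1}{2145}\right) = - \frac{2428}{764 - \frac{1}{10}} - \frac{90}{143} = - \frac{2428}{\frac{7639}{10}} - \frac{90}{143} = \left(-2428\right) \frac{10}{7639} - \frac{90}{143} = - \frac{24280}{7639} - \frac{90}{143} = - \frac{4159550}{1092377}$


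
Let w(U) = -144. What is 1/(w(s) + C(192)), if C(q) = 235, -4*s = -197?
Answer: 1/91 ≈ 0.010989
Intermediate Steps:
s = 197/4 (s = -¼*(-197) = 197/4 ≈ 49.250)
1/(w(s) + C(192)) = 1/(-144 + 235) = 1/91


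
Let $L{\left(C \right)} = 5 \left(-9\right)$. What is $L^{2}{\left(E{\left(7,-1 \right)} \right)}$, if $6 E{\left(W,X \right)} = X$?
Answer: $2025$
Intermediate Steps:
$E{\left(W,X \right)} = \frac{X}{6}$
$L{\left(C \right)} = -45$
$L^{2}{\left(E{\left(7,-1 \right)} \right)} = \left(-45\right)^{2} = 2025$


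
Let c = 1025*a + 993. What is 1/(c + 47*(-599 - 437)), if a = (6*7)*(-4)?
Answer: -1/219899 ≈ -4.5475e-6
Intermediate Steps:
a = -168 (a = 42*(-4) = -168)
c = -171207 (c = 1025*(-168) + 993 = -172200 + 993 = -171207)
1/(c + 47*(-599 - 437)) = 1/(-171207 + 47*(-599 - 437)) = 1/(-171207 + 47*(-1036)) = 1/(-171207 - 48692) = 1/(-219899) = -1/219899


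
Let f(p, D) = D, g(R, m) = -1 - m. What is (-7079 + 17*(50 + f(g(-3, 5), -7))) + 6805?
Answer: 457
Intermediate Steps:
(-7079 + 17*(50 + f(g(-3, 5), -7))) + 6805 = (-7079 + 17*(50 - 7)) + 6805 = (-7079 + 17*43) + 6805 = (-7079 + 731) + 6805 = -6348 + 6805 = 457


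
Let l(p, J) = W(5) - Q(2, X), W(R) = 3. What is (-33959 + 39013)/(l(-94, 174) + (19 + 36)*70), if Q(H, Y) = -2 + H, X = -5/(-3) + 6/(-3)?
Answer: 5054/3853 ≈ 1.3117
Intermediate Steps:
X = -⅓ (X = -5*(-⅓) + 6*(-⅓) = 5/3 - 2 = -⅓ ≈ -0.33333)
l(p, J) = 3 (l(p, J) = 3 - (-2 + 2) = 3 - 1*0 = 3 + 0 = 3)
(-33959 + 39013)/(l(-94, 174) + (19 + 36)*70) = (-33959 + 39013)/(3 + (19 + 36)*70) = 5054/(3 + 55*70) = 5054/(3 + 3850) = 5054/3853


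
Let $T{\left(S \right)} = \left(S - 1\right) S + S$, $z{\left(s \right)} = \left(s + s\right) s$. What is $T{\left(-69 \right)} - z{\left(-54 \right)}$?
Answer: $-1071$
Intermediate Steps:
$z{\left(s \right)} = 2 s^{2}$ ($z{\left(s \right)} = 2 s s = 2 s^{2}$)
$T{\left(S \right)} = S + S \left(-1 + S\right)$ ($T{\left(S \right)} = \left(S - 1\right) S + S = \left(-1 + S\right) S + S = S \left(-1 + S\right) + S = S + S \left(-1 + S\right)$)
$T{\left(-69 \right)} - z{\left(-54 \right)} = \left(-69\right)^{2} - 2 \left(-54\right)^{2} = 4761 - 2 \cdot 2916 = 4761 - 5832 = -1071$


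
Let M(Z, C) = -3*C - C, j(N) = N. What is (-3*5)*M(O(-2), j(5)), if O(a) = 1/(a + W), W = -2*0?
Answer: 300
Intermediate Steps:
W = 0
O(a) = 1/a (O(a) = 1/(a + 0) = 1/a)
M(Z, C) = -4*C
(-3*5)*M(O(-2), j(5)) = (-3*5)*(-4*5) = -15*(-20) = 300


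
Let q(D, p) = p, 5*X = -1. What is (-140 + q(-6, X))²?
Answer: 491401/25 ≈ 19656.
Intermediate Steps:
X = -⅕ (X = (⅕)*(-1) = -⅕ ≈ -0.20000)
(-140 + q(-6, X))² = (-140 - ⅕)² = (-701/5)² = 491401/25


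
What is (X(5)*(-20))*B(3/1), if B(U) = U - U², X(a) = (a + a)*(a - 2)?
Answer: 3600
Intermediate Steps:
X(a) = 2*a*(-2 + a) (X(a) = (2*a)*(-2 + a) = 2*a*(-2 + a))
(X(5)*(-20))*B(3/1) = ((2*5*(-2 + 5))*(-20))*((3/1)*(1 - 3/1)) = ((2*5*3)*(-20))*((3*1)*(1 - 3)) = (30*(-20))*(3*(1 - 1*3)) = -1800*(1 - 3) = -1800*(-2) = -600*(-6) = 3600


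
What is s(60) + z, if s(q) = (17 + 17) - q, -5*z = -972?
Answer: 842/5 ≈ 168.40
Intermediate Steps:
z = 972/5 (z = -⅕*(-972) = 972/5 ≈ 194.40)
s(q) = 34 - q
s(60) + z = (34 - 1*60) + 972/5 = (34 - 60) + 972/5 = -26 + 972/5 = 842/5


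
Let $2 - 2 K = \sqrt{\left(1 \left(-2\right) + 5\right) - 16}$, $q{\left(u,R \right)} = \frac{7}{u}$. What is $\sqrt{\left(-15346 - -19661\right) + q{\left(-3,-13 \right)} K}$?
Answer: $\frac{\sqrt{155256 + 42 i \sqrt{13}}}{6} \approx 65.671 + 0.032027 i$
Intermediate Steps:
$K = 1 - \frac{i \sqrt{13}}{2}$ ($K = 1 - \frac{\sqrt{\left(1 \left(-2\right) + 5\right) - 16}}{2} = 1 - \frac{\sqrt{\left(-2 + 5\right) - 16}}{2} = 1 - \frac{\sqrt{3 - 16}}{2} = 1 - \frac{\sqrt{-13}}{2} = 1 - \frac{i \sqrt{13}}{2} \approx 1.0 - 1.8028 i$)
$\sqrt{\left(-15346 - -19661\right) + q{\left(-3,-13 \right)} K} = \sqrt{\left(-15346 - -19661\right) + \frac{7}{-3} \left(1 - \frac{i \sqrt{13}}{2}\right)} = \sqrt{\left(-15346 + 19661\right) + 7 \left(- \frac{1}{3}\right) \left(1 - \frac{i \sqrt{13}}{2}\right)} = \sqrt{4315 - \frac{7 \left(1 - \frac{i \sqrt{13}}{2}\right)}{3}} = \sqrt{4315 - \left(\frac{7}{3} - \frac{7 i \sqrt{13}}{6}\right)} = \sqrt{\frac{12938}{3} + \frac{7 i \sqrt{13}}{6}}$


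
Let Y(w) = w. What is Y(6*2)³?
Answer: 1728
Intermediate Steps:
Y(6*2)³ = (6*2)³ = 12³ = 1728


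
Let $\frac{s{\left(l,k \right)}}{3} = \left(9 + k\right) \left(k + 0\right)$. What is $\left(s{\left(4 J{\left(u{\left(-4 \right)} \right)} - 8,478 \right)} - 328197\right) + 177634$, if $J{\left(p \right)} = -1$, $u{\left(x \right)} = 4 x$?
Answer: $547795$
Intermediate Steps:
$s{\left(l,k \right)} = 3 k \left(9 + k\right)$ ($s{\left(l,k \right)} = 3 \left(9 + k\right) \left(k + 0\right) = 3 \left(9 + k\right) k = 3 k \left(9 + k\right)$)
$\left(s{\left(4 J{\left(u{\left(-4 \right)} \right)} - 8,478 \right)} - 328197\right) + 177634 = \left(3 \cdot 478 \left(9 + 478\right) - 328197\right) + 177634 = \left(3 \cdot 478 \cdot 487 - 328197\right) + 177634 = \left(698358 - 328197\right) + 177634 = 370161 + 177634 = 547795$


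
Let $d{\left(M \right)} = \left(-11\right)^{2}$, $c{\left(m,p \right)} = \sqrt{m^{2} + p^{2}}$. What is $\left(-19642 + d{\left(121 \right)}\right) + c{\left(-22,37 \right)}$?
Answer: $-19521 + \sqrt{1853} \approx -19478.0$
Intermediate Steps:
$d{\left(M \right)} = 121$
$\left(-19642 + d{\left(121 \right)}\right) + c{\left(-22,37 \right)} = \left(-19642 + 121\right) + \sqrt{\left(-22\right)^{2} + 37^{2}} = -19521 + \sqrt{484 + 1369} = -19521 + \sqrt{1853}$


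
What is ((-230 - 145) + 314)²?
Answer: 3721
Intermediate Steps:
((-230 - 145) + 314)² = (-375 + 314)² = (-61)² = 3721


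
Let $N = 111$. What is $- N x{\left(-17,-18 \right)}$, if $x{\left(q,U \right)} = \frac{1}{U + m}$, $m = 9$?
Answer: $\frac{37}{3} \approx 12.333$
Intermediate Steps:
$x{\left(q,U \right)} = \frac{1}{9 + U}$ ($x{\left(q,U \right)} = \frac{1}{U + 9} = \frac{1}{9 + U}$)
$- N x{\left(-17,-18 \right)} = \frac{\left(-1\right) 111}{9 - 18} = - \frac{111}{-9} = \left(-111\right) \left(- \frac{1}{9}\right) = \frac{37}{3}$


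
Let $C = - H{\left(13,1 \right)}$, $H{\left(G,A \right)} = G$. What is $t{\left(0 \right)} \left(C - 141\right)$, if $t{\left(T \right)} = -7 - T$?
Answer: $1078$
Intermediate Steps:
$C = -13$ ($C = \left(-1\right) 13 = -13$)
$t{\left(0 \right)} \left(C - 141\right) = \left(-7 - 0\right) \left(-13 - 141\right) = \left(-7 + 0\right) \left(-154\right) = \left(-7\right) \left(-154\right) = 1078$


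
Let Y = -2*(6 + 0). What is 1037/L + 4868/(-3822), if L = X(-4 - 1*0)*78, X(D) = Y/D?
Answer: 36209/11466 ≈ 3.1579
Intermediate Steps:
Y = -12 (Y = -2*6 = -12)
X(D) = -12/D
L = 234 (L = -12/(-4 - 1*0)*78 = -12/(-4 + 0)*78 = -12/(-4)*78 = -12*(-¼)*78 = 3*78 = 234)
1037/L + 4868/(-3822) = 1037/234 + 4868/(-3822) = 1037*(1/234) + 4868*(-1/3822) = 1037/234 - 2434/1911 = 36209/11466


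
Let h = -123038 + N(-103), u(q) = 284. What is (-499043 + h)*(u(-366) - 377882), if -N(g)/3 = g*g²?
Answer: -1002938047800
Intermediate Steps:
N(g) = -3*g³ (N(g) = -3*g*g² = -3*g³)
h = 3155143 (h = -123038 - 3*(-103)³ = -123038 - 3*(-1092727) = -123038 + 3278181 = 3155143)
(-499043 + h)*(u(-366) - 377882) = (-499043 + 3155143)*(284 - 377882) = 2656100*(-377598) = -1002938047800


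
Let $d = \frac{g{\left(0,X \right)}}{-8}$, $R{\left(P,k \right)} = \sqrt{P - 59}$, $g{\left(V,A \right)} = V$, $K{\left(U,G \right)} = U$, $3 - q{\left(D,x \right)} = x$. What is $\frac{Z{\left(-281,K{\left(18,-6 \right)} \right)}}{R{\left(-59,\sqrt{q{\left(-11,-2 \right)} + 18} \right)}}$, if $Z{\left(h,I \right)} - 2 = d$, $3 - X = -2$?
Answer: $- \frac{i \sqrt{118}}{59} \approx - 0.18411 i$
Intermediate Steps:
$X = 5$ ($X = 3 - -2 = 3 + 2 = 5$)
$q{\left(D,x \right)} = 3 - x$
$R{\left(P,k \right)} = \sqrt{-59 + P}$
$d = 0$ ($d = \frac{0}{-8} = 0 \left(- \frac{1}{8}\right) = 0$)
$Z{\left(h,I \right)} = 2$ ($Z{\left(h,I \right)} = 2 + 0 = 2$)
$\frac{Z{\left(-281,K{\left(18,-6 \right)} \right)}}{R{\left(-59,\sqrt{q{\left(-11,-2 \right)} + 18} \right)}} = \frac{2}{\sqrt{-59 - 59}} = \frac{2}{\sqrt{-118}} = \frac{2}{i \sqrt{118}} = 2 \left(- \frac{i \sqrt{118}}{118}\right) = - \frac{i \sqrt{118}}{59}$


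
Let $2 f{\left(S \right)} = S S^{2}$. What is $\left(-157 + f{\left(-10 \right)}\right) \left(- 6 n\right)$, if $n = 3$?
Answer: $11826$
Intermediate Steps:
$f{\left(S \right)} = \frac{S^{3}}{2}$ ($f{\left(S \right)} = \frac{S S^{2}}{2} = \frac{S^{3}}{2}$)
$\left(-157 + f{\left(-10 \right)}\right) \left(- 6 n\right) = \left(-157 + \frac{\left(-10\right)^{3}}{2}\right) \left(\left(-6\right) 3\right) = \left(-157 + \frac{1}{2} \left(-1000\right)\right) \left(-18\right) = \left(-157 - 500\right) \left(-18\right) = \left(-657\right) \left(-18\right) = 11826$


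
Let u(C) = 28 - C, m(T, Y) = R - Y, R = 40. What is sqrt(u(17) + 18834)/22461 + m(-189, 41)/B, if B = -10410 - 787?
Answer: 1/11197 + sqrt(18845)/22461 ≈ 0.0062011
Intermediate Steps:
B = -11197
m(T, Y) = 40 - Y
sqrt(u(17) + 18834)/22461 + m(-189, 41)/B = sqrt((28 - 1*17) + 18834)/22461 + (40 - 1*41)/(-11197) = sqrt((28 - 17) + 18834)*(1/22461) + (40 - 41)*(-1/11197) = sqrt(11 + 18834)*(1/22461) - 1*(-1/11197) = sqrt(18845)*(1/22461) + 1/11197 = sqrt(18845)/22461 + 1/11197 = 1/11197 + sqrt(18845)/22461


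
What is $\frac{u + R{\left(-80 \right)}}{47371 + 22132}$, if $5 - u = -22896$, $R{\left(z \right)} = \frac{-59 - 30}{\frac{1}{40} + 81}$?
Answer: $\frac{74218581}{225259223} \approx 0.32948$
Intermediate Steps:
$R{\left(z \right)} = - \frac{3560}{3241}$ ($R{\left(z \right)} = - \frac{89}{\frac{1}{40} + 81} = - \frac{89}{\frac{3241}{40}} = \left(-89\right) \frac{40}{3241} = - \frac{3560}{3241}$)
$u = 22901$ ($u = 5 - -22896 = 5 + 22896 = 22901$)
$\frac{u + R{\left(-80 \right)}}{47371 + 22132} = \frac{22901 - \frac{3560}{3241}}{47371 + 22132} = \frac{74218581}{3241 \cdot 69503} = \frac{74218581}{3241} \cdot \frac{1}{69503} = \frac{74218581}{225259223}$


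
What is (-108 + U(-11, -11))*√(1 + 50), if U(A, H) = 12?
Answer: -96*√51 ≈ -685.58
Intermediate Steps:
(-108 + U(-11, -11))*√(1 + 50) = (-108 + 12)*√(1 + 50) = -96*√51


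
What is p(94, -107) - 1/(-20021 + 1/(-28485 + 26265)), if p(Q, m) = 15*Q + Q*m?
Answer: -384374376188/44446621 ≈ -8648.0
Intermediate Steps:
p(94, -107) - 1/(-20021 + 1/(-28485 + 26265)) = 94*(15 - 107) - 1/(-20021 + 1/(-28485 + 26265)) = 94*(-92) - 1/(-20021 + 1/(-2220)) = -8648 - 1/(-20021 - 1/2220) = -8648 - 1/(-44446621/2220) = -8648 - 1*(-2220/44446621) = -8648 + 2220/44446621 = -384374376188/44446621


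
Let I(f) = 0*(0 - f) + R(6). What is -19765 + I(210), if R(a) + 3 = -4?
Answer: -19772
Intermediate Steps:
R(a) = -7 (R(a) = -3 - 4 = -7)
I(f) = -7 (I(f) = 0*(0 - f) - 7 = 0*(-f) - 7 = 0 - 7 = -7)
-19765 + I(210) = -19765 - 7 = -19772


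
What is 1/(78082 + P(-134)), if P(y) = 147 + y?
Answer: 1/78095 ≈ 1.2805e-5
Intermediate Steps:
1/(78082 + P(-134)) = 1/(78082 + (147 - 134)) = 1/(78082 + 13) = 1/78095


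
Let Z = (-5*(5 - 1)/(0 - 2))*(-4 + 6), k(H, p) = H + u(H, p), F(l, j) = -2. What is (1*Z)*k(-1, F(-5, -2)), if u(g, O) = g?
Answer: -40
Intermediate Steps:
k(H, p) = 2*H (k(H, p) = H + H = 2*H)
Z = 20 (Z = -20/(-2)*2 = -20*(-1)/2*2 = -5*(-2)*2 = 10*2 = 20)
(1*Z)*k(-1, F(-5, -2)) = (1*20)*(2*(-1)) = 20*(-2) = -40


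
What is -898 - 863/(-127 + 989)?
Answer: -774939/862 ≈ -899.00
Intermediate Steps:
-898 - 863/(-127 + 989) = -898 - 863/862 = -774939/862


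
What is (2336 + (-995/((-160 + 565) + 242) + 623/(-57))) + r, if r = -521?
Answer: 66475589/36879 ≈ 1802.5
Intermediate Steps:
(2336 + (-995/((-160 + 565) + 242) + 623/(-57))) + r = (2336 + (-995/((-160 + 565) + 242) + 623/(-57))) - 521 = (2336 + (-995/(405 + 242) + 623*(-1/57))) - 521 = (2336 + (-995/647 - 623/57)) - 521 = (2336 - 459796/36879) - 521 = 85689548/36879 - 521 = 66475589/36879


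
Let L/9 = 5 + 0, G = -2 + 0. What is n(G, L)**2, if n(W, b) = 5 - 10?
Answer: 25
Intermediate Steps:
G = -2
L = 45 (L = 9*(5 + 0) = 9*5 = 45)
n(W, b) = -5
n(G, L)**2 = (-5)**2 = 25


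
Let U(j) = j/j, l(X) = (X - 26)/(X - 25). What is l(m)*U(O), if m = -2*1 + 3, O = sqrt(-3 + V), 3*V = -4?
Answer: 25/24 ≈ 1.0417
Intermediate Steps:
V = -4/3 (V = (1/3)*(-4) = -4/3 ≈ -1.3333)
O = I*sqrt(39)/3 (O = sqrt(-3 - 4/3) = sqrt(-13/3) = I*sqrt(39)/3 ≈ 2.0817*I)
m = 1 (m = -2 + 3 = 1)
l(X) = (-26 + X)/(-25 + X)
U(j) = 1
l(m)*U(O) = ((-26 + 1)/(-25 + 1))*1 = (-25/(-24))*1 = -1/24*(-25)*1 = (25/24)*1 = 25/24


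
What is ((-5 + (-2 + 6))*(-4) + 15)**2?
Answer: 361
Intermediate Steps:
((-5 + (-2 + 6))*(-4) + 15)**2 = ((-5 + 4)*(-4) + 15)**2 = (-1*(-4) + 15)**2 = (4 + 15)**2 = 19**2 = 361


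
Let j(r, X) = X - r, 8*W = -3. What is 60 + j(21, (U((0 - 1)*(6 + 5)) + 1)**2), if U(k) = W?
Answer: 2521/64 ≈ 39.391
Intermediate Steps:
W = -3/8 (W = (1/8)*(-3) = -3/8 ≈ -0.37500)
U(k) = -3/8
60 + j(21, (U((0 - 1)*(6 + 5)) + 1)**2) = 60 + ((-3/8 + 1)**2 - 1*21) = 60 + ((5/8)**2 - 21) = 60 + (25/64 - 21) = 60 - 1319/64 = 2521/64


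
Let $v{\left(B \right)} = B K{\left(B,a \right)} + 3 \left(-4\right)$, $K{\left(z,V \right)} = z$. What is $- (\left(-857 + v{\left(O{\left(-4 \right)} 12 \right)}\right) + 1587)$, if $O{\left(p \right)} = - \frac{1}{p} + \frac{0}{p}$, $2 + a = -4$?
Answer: $-727$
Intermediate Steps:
$a = -6$ ($a = -2 - 4 = -6$)
$O{\left(p \right)} = - \frac{1}{p}$ ($O{\left(p \right)} = - \frac{1}{p} + 0 = - \frac{1}{p}$)
$v{\left(B \right)} = -12 + B^{2}$ ($v{\left(B \right)} = B B + 3 \left(-4\right) = B^{2} - 12 = -12 + B^{2}$)
$- (\left(-857 + v{\left(O{\left(-4 \right)} 12 \right)}\right) + 1587) = - (\left(-857 - \left(12 - \left(- \frac{1}{-4} \cdot 12\right)^{2}\right)\right) + 1587) = - (\left(-857 - \left(12 - \left(\left(-1\right) \left(- \frac{1}{4}\right) 12\right)^{2}\right)\right) + 1587) = - (\left(-857 - \left(12 - \left(\frac{1}{4} \cdot 12\right)^{2}\right)\right) + 1587) = - (\left(-857 - \left(12 - 3^{2}\right)\right) + 1587) = - (\left(-857 + \left(-12 + 9\right)\right) + 1587) = - (\left(-857 - 3\right) + 1587) = - (-860 + 1587) = \left(-1\right) 727 = -727$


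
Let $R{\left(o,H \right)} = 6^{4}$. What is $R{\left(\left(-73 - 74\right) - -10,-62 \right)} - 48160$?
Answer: $-46864$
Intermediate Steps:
$R{\left(o,H \right)} = 1296$
$R{\left(\left(-73 - 74\right) - -10,-62 \right)} - 48160 = 1296 - 48160 = -46864$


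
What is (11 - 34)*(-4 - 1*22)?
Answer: 598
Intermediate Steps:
(11 - 34)*(-4 - 1*22) = -23*(-4 - 22) = -23*(-26) = 598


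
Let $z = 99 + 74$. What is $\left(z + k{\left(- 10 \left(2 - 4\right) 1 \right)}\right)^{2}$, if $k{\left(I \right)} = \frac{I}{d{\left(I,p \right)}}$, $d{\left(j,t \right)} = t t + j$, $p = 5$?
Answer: $\frac{2436721}{81} \approx 30083.0$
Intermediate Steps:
$d{\left(j,t \right)} = j + t^{2}$ ($d{\left(j,t \right)} = t^{2} + j = j + t^{2}$)
$z = 173$
$k{\left(I \right)} = \frac{I}{25 + I}$ ($k{\left(I \right)} = \frac{I}{I + 5^{2}} = \frac{I}{I + 25} = \frac{I}{25 + I}$)
$\left(z + k{\left(- 10 \left(2 - 4\right) 1 \right)}\right)^{2} = \left(173 + \frac{\left(-10\right) \left(2 - 4\right) 1}{25 - 10 \left(2 - 4\right) 1}\right)^{2} = \left(173 + \frac{\left(-10\right) \left(\left(-2\right) 1\right)}{25 - 10 \left(\left(-2\right) 1\right)}\right)^{2} = \left(173 + \frac{\left(-10\right) \left(-2\right)}{25 - -20}\right)^{2} = \left(173 + \frac{20}{25 + 20}\right)^{2} = \left(173 + \frac{20}{45}\right)^{2} = \left(173 + 20 \cdot \frac{1}{45}\right)^{2} = \left(173 + \frac{4}{9}\right)^{2} = \left(\frac{1561}{9}\right)^{2} = \frac{2436721}{81}$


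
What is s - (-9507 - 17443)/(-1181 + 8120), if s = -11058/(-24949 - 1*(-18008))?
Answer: 263791412/48163599 ≈ 5.4770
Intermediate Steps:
s = 11058/6941 (s = -11058/(-24949 + 18008) = -11058/(-6941) = -11058*(-1/6941) = 11058/6941 ≈ 1.5931)
s - (-9507 - 17443)/(-1181 + 8120) = 11058/6941 - (-9507 - 17443)/(-1181 + 8120) = 11058/6941 - (-26950)/6939 = 11058/6941 - 1*(-26950/6939) = 11058/6941 + 26950/6939 = 263791412/48163599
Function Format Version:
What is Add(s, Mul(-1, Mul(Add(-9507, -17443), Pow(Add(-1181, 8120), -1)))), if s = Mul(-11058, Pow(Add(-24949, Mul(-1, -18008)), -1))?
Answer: Rational(263791412, 48163599) ≈ 5.4770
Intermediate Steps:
s = Rational(11058, 6941) (s = Mul(-11058, Pow(Add(-24949, 18008), -1)) = Mul(-11058, Pow(-6941, -1)) = Mul(-11058, Rational(-1, 6941)) = Rational(11058, 6941) ≈ 1.5931)
Add(s, Mul(-1, Mul(Add(-9507, -17443), Pow(Add(-1181, 8120), -1)))) = Add(Rational(11058, 6941), Mul(-1, Mul(Add(-9507, -17443), Pow(Add(-1181, 8120), -1)))) = Add(Rational(11058, 6941), Mul(-1, Mul(-26950, Pow(6939, -1)))) = Add(Rational(11058, 6941), Mul(-1, Mul(-26950, Rational(1, 6939)))) = Add(Rational(11058, 6941), Mul(-1, Rational(-26950, 6939))) = Add(Rational(11058, 6941), Rational(26950, 6939)) = Rational(263791412, 48163599)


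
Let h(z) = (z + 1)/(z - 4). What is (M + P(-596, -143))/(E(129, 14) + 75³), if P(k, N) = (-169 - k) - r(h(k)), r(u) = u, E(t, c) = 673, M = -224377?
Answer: -26874119/50705760 ≈ -0.53000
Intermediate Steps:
h(z) = (1 + z)/(-4 + z)
P(k, N) = -169 - k - (1 + k)/(-4 + k) (P(k, N) = (-169 - k) - (1 + k)/(-4 + k) = -169 - k - (1 + k)/(-4 + k))
(M + P(-596, -143))/(E(129, 14) + 75³) = (-224377 + (675 - 1*(-596)² - 166*(-596))/(-4 - 596))/(673 + 75³) = (-224377 + (675 - 1*355216 + 98936)/(-600))/(673 + 421875) = (-224377 - (675 - 355216 + 98936)/600)/422548 = (-224377 - 1/600*(-255605))*(1/422548) = (-224377 + 51121/120)*(1/422548) = -26874119/120*1/422548 = -26874119/50705760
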